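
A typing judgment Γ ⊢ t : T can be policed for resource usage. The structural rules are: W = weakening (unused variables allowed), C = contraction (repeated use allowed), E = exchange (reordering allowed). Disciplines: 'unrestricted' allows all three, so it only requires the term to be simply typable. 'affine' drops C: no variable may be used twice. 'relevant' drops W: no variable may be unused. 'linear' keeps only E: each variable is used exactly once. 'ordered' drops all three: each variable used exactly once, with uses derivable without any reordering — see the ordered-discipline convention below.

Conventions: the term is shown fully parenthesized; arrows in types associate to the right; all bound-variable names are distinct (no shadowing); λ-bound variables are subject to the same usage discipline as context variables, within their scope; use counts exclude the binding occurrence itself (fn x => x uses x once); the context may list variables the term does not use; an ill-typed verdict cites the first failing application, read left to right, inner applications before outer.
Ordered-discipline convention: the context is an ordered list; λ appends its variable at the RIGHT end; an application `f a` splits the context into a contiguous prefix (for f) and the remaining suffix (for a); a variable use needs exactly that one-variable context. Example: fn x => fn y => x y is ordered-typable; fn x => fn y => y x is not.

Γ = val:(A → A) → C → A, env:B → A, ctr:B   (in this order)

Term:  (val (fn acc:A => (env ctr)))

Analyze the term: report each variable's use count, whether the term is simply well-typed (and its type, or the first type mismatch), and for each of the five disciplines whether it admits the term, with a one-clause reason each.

use counts: val: 1×; env: 1×; ctr: 1×; acc [bound]: 0×
use order (left to right): val, env, ctr
typing: the term checks, with type C → A
ordered: ✗, needs weakening: acc unused
linear: ✗, needs weakening: acc unused
affine: ✓, none of val, env, ctr, acc used more than once
relevant: ✗, needs weakening: acc unused
unrestricted: ✓, well-typed at C → A; no restrictions here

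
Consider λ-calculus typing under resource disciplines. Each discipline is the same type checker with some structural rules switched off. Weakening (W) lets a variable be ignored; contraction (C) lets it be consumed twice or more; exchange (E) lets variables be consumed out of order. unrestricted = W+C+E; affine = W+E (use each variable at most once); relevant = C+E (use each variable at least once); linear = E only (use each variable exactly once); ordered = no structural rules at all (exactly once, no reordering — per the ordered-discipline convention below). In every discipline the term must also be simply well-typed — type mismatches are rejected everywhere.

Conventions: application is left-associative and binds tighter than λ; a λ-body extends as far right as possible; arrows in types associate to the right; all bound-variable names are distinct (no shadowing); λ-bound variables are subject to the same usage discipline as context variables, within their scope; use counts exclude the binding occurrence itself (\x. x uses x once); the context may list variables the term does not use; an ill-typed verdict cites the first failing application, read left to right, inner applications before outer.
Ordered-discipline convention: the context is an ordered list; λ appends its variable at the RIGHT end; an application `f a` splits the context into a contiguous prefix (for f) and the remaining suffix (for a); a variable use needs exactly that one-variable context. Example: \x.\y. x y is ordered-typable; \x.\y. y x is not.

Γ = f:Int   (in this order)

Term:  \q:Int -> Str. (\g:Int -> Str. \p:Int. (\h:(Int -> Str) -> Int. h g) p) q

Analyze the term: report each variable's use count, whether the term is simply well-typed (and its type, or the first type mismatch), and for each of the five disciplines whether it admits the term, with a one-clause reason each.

use counts: f=0; q [bound]=1; g [bound]=1; p [bound]=1; h [bound]=1
uses in reading order: h, g, p, q
typing: ill-typed: argument of type Int where (Int -> Str) -> Int is required
ordered: ✗, fails simple typing
linear: ✗, a type mismatch blocks all five
affine: ✗, the type mismatch rejects it
relevant: ✗, not simply typable
unrestricted: ✗, fails simple typing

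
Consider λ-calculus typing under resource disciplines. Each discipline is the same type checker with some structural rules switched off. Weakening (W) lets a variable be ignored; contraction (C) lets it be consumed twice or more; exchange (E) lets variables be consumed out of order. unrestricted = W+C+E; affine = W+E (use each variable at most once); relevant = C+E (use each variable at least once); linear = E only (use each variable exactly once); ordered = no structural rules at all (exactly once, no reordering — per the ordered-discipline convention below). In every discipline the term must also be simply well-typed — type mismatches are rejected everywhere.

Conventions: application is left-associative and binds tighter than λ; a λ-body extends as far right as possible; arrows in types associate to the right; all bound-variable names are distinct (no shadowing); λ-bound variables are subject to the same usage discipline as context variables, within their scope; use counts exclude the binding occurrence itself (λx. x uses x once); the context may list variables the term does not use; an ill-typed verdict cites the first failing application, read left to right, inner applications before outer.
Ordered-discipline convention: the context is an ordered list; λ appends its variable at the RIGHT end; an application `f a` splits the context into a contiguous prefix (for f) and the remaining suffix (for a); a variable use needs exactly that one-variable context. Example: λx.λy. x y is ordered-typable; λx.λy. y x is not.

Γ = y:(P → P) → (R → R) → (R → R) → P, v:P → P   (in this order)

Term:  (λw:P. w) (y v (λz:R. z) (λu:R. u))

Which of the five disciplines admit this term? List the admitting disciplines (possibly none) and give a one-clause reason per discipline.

accepted by: ordered, linear, affine, relevant, unrestricted
use counts: y=1, v=1, w (λ-bound)=1, z (λ-bound)=1, u (λ-bound)=1
use order (left to right): w, y, v, z, u
typing: the term checks, with type P
ordered ✓ (y, v, w, z, u: once each, no exchange needed)
linear ✓ (single use per variable (y, v, w, z, u))
affine ✓ (none of y, v, w, z, u used more than once)
relevant ✓ (at least one use each (y, v, w, z, u))
unrestricted ✓ (typability at P is all that's needed)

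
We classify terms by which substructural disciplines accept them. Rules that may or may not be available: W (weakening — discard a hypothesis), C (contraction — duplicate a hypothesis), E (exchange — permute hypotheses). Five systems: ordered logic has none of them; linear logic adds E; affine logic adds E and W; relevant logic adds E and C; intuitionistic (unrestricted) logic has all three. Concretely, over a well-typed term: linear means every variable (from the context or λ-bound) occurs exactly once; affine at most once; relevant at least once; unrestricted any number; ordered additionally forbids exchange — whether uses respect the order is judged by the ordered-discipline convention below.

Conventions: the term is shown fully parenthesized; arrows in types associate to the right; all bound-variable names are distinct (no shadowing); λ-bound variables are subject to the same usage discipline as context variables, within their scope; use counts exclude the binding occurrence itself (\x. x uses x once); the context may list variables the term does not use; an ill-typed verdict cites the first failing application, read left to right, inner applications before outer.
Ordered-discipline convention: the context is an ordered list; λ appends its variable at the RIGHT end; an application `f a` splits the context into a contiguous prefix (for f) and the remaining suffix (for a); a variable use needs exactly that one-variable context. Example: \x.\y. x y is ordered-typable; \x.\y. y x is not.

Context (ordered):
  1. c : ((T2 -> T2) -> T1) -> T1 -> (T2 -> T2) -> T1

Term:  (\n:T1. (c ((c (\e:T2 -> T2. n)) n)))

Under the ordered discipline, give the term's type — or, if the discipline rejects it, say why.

not well-typed under ordered — needs contraction — c ×2, n ×2; unused: e — weakening required
counts: c ×2; n [bound] ×2; e [bound] ×0
uses in reading order: c, c, n, n
typing: the term checks, with type T1 -> T1 -> (T2 -> T2) -> T1
summary: ordered ✗ | linear ✗ | affine ✗ | relevant ✗ | unrestricted ✓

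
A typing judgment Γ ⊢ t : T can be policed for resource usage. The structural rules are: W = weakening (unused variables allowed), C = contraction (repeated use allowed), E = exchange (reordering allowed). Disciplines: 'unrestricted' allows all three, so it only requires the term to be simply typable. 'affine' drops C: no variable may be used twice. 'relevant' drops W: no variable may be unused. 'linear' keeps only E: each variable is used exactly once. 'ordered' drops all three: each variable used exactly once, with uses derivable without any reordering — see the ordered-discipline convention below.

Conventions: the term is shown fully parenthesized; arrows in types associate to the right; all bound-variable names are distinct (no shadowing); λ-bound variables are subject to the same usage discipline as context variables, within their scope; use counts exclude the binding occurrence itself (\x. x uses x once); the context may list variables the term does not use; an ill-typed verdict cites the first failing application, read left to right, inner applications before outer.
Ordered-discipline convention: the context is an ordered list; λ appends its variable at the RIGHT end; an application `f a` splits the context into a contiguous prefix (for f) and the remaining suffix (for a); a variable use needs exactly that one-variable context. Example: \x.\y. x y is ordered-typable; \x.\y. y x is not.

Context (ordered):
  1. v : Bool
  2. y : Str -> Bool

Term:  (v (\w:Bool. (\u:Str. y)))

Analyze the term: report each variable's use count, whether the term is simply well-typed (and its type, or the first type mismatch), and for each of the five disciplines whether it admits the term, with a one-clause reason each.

counts: v=1; y=1; w (λ-bound)=0; u (λ-bound)=0
uses in reading order: v, y
typing: ill-typed: non-arrow in function slot: Bool
ordered: ✗, fails simple typing
linear: ✗, a type mismatch blocks all five
affine: ✗, the type mismatch rejects it
relevant: ✗, not simply typable
unrestricted: ✗, fails simple typing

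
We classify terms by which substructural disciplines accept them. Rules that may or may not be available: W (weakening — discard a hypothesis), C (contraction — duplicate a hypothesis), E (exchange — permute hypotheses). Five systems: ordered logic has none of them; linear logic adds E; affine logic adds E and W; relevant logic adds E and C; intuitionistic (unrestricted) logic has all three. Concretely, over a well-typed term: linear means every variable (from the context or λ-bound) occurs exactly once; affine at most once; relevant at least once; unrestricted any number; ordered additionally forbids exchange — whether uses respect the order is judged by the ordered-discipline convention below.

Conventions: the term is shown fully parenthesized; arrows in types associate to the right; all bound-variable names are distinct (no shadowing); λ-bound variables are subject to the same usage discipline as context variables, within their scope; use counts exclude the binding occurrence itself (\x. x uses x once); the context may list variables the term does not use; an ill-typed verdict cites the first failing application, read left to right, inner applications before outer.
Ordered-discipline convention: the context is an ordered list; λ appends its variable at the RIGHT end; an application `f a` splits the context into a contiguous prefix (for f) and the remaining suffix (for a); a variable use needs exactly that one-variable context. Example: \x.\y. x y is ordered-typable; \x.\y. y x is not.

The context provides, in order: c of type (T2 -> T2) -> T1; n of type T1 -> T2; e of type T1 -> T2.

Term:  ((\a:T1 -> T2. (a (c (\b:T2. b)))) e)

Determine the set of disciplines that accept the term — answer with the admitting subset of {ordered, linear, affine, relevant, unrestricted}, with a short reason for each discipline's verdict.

accepted by: affine, unrestricted
counts: c: 1; n: 0; e: 1; a [bound]: 1; b [bound]: 1
uses in reading order: a, c, b, e
typing: ✓ — T2
ordered ✗ (n left unused)
linear ✗ (n left unused)
affine ✓ (c, n, e, a, b: no repeats, contraction unneeded)
relevant ✗ (n left unused)
unrestricted ✓ (simply typable at T2; W, C, E all held)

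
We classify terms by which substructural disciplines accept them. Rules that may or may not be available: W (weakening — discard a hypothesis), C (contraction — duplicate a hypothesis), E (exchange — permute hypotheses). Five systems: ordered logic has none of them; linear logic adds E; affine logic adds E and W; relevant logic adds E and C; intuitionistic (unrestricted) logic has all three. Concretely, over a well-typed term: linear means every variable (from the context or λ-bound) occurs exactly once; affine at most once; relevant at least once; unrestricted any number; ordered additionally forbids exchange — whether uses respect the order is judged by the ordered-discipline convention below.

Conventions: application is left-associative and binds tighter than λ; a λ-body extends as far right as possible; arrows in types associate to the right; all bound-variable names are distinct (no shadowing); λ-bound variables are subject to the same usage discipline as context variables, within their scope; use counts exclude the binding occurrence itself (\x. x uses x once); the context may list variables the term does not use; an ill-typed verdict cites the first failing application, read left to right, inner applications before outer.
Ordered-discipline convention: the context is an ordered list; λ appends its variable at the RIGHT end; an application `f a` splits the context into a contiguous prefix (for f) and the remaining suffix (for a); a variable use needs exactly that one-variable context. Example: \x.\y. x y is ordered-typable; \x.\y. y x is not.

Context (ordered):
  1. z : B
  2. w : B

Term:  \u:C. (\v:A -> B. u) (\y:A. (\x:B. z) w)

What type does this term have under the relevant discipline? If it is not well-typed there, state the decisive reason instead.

not well-typed under relevant — needs weakening: v, y, x unused
use counts: z ×1, w ×1, u (λ-bound) ×1, v (λ-bound) ×0, y (λ-bound) ×0, x (λ-bound) ×0
order of uses: u, z, w
typing: the term checks, with type C -> C
across the five disciplines: ordered ✗, linear ✗, affine ✓, relevant ✗, unrestricted ✓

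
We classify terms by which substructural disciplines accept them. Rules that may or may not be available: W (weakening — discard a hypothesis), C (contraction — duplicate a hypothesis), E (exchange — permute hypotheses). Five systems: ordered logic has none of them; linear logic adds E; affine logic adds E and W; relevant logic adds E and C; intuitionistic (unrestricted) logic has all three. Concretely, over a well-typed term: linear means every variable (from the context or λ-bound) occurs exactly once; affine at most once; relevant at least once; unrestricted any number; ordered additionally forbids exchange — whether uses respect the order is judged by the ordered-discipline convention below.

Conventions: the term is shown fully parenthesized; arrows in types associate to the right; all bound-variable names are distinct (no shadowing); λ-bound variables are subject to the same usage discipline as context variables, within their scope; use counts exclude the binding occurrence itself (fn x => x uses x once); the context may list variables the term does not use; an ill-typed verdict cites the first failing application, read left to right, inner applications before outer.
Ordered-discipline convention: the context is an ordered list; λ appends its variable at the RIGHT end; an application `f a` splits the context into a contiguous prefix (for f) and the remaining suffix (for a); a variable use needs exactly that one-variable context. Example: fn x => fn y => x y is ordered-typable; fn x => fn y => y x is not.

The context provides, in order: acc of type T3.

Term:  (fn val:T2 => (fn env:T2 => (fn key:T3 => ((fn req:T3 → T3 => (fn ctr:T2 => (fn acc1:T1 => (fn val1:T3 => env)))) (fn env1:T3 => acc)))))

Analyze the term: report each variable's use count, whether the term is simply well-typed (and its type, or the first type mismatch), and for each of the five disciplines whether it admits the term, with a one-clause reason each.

variable uses: acc: 1, val [bound]: 0, env [bound]: 1, key [bound]: 0, req [bound]: 0, ctr [bound]: 0, acc1 [bound]: 0, val1 [bound]: 0, env1 [bound]: 0
order of uses: env, acc
typing: well-typed at T2 → T2 → T3 → T2 → T1 → T3 → T2
ordered: ✗, val, key, req, ctr, acc1, val1, env1 left unused
linear: ✗, val, key, req, ctr, acc1, val1, env1 left unused
affine: ✓, acc, val, env, key, req, ctr, acc1, val1, env1: no repeats, contraction unneeded
relevant: ✗, val, key, req, ctr, acc1, val1, env1 left unused
unrestricted: ✓, typability at T2 → T2 → T3 → T2 → T1 → T3 → T2 is all that's needed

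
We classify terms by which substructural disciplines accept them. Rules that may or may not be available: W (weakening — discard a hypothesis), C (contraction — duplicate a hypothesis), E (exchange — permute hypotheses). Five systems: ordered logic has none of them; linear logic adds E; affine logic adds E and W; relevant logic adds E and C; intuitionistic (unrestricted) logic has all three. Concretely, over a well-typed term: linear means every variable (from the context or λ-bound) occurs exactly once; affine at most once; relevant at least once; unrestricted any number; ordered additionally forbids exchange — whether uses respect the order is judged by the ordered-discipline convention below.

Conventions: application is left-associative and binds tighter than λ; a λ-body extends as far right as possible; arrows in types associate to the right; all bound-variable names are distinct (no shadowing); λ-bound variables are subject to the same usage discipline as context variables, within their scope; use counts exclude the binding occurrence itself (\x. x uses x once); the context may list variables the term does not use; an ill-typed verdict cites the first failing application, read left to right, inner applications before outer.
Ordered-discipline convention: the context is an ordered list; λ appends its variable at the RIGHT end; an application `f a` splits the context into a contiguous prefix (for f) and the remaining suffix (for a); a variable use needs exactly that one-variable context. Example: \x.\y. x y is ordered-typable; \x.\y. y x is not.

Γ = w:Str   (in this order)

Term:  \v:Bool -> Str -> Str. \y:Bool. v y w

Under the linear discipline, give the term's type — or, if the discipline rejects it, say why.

term : (Bool -> Str -> Str) -> Bool -> Str
counts: w=1; v [bound]=1; y [bound]=1
left-to-right use order: v, y, w
typing: well-typed at (Bool -> Str -> Str) -> Bool -> Str
across the five disciplines: ordered ✗ · linear ✓ · affine ✓ · relevant ✓ · unrestricted ✓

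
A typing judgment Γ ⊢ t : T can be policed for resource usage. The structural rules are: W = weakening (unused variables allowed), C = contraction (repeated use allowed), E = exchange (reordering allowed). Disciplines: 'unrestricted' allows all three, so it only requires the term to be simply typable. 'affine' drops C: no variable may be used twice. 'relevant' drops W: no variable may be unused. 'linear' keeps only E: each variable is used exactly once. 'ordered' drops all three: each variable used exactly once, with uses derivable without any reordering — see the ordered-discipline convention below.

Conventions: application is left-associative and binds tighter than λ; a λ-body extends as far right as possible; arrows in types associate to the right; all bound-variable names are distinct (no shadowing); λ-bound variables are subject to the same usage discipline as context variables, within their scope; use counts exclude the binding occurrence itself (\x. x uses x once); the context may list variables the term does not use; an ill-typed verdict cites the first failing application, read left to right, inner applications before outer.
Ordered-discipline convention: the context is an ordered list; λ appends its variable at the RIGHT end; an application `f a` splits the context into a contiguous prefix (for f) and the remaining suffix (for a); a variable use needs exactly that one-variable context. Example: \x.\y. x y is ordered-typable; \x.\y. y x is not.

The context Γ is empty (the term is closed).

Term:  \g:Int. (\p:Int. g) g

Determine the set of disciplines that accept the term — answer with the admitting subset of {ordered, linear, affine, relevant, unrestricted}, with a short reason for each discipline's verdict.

admitted in: unrestricted
use counts: g (λ-bound): 2, p (λ-bound): 0
left-to-right use order: g, g
typing: ✓ — Int -> Int
ordered: ✗ — g ×2 used more than once (contraction); needs weakening: p unused
linear: ✗ — g ×2 used more than once (contraction); needs weakening: p unused
affine: ✗ — g ×2 used more than once (contraction)
relevant: ✗ — needs weakening: p unused
unrestricted: ✓ — typability at Int -> Int is all that's needed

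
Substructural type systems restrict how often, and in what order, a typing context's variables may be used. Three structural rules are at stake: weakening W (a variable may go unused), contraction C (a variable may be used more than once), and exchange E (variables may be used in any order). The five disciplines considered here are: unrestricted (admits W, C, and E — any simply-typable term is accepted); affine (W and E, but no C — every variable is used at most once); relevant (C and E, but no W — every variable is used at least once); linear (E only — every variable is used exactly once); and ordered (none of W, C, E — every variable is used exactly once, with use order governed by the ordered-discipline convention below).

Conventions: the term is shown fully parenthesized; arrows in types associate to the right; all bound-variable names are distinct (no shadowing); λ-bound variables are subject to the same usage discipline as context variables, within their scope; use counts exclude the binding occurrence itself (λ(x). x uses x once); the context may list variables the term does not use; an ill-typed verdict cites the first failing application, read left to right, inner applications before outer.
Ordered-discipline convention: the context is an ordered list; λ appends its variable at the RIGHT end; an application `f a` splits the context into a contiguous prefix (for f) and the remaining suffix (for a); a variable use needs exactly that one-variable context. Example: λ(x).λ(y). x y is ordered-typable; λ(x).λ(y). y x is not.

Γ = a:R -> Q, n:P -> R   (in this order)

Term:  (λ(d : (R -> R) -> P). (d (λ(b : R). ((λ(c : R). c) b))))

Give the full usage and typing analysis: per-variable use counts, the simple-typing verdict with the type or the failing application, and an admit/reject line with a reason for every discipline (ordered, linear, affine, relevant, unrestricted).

counts: a ×0, n ×0, d [bound] ×1, b [bound] ×1, c [bound] ×1
order of uses: d, c, b
typing: the term checks, with type ((R -> R) -> P) -> P
ordered ✗ (a, n left unused)
linear ✗ (a, n left unused)
affine ✓ (none of a, n, d, b, c used more than once)
relevant ✗ (a, n left unused)
unrestricted ✓ (well-typed at ((R -> R) -> P) -> P; no restrictions here)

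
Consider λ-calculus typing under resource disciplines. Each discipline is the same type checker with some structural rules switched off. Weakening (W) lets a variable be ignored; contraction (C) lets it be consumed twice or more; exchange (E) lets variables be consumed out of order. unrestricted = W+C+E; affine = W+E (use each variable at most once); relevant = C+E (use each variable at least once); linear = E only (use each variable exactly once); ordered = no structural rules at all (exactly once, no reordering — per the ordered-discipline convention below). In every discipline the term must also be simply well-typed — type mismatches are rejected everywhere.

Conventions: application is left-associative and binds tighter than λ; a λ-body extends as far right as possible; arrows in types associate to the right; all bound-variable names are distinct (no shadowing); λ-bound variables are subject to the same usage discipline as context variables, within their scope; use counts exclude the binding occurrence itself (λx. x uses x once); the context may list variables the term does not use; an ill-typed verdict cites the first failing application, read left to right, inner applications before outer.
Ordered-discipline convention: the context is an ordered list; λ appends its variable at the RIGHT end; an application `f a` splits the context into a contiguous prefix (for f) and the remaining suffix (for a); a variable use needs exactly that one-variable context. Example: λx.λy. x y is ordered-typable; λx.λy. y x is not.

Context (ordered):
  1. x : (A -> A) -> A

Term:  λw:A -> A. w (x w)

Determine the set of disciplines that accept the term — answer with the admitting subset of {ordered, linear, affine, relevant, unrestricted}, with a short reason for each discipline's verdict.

admitting disciplines: relevant, unrestricted
variable uses: x ×1, w (bound) ×2
uses in reading order: w, x, w
typing: well-typed at (A -> A) -> A
ordered: ✗ — needs contraction — w ×2
linear: ✗ — needs contraction — w ×2
affine: ✗ — needs contraction — w ×2
relevant: ✓ — at least one use each (x, w)
unrestricted: ✓ — typability at (A -> A) -> A is all that's needed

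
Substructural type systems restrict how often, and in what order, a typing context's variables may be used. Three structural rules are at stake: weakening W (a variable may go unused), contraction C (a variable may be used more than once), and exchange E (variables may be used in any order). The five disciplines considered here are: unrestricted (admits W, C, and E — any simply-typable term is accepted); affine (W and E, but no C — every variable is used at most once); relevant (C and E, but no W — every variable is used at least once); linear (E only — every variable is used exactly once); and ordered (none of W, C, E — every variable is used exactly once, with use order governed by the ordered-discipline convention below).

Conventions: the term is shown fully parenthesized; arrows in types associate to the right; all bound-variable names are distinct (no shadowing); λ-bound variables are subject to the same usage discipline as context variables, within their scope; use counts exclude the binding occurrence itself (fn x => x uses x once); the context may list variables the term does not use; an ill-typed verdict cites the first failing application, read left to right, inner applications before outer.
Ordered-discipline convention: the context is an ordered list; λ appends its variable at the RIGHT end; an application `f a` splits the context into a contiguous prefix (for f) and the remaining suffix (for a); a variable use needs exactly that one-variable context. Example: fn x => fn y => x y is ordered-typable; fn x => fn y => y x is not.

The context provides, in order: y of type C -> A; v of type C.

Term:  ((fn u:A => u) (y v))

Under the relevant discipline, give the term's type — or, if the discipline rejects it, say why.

term : A
usage: y: 1×; v: 1×; u (bound): 1×
order of uses: u, y, v
typing: well-typed — term : A
per-discipline verdicts: ordered ✓; linear ✓; affine ✓; relevant ✓; unrestricted ✓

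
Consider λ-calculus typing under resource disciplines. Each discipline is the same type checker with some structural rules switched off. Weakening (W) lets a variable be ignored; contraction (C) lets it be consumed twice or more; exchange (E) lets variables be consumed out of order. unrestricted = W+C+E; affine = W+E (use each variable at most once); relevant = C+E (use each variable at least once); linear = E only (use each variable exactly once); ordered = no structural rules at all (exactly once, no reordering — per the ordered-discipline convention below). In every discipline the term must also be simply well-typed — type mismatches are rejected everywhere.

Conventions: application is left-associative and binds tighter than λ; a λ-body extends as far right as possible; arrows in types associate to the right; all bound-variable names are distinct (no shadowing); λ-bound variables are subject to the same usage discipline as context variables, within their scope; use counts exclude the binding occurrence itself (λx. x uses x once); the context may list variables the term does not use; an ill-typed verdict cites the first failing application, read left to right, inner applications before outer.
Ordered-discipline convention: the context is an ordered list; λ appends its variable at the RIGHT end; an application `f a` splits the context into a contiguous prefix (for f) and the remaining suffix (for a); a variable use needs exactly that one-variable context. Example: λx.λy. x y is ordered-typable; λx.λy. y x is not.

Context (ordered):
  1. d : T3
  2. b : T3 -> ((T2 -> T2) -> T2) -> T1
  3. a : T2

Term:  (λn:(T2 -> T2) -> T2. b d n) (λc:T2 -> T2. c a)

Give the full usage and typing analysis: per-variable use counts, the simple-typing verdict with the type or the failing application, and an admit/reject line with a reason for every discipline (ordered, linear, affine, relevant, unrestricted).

use counts: d=1; b=1; a=1; n (λ-bound)=1; c (λ-bound)=1
uses in reading order: b, d, n, c, a
typing: the term checks, with type T1
ordered: ✗ — needs exchange: uses follow b, d, n, c, a
linear: ✓ — single use per variable (d, b, a, n, c)
affine: ✓ — no duplicate uses among d, b, a, n, c
relevant: ✓ — every one of d, b, a, n, c appears
unrestricted: ✓ — type-checks (T1) and nothing is barred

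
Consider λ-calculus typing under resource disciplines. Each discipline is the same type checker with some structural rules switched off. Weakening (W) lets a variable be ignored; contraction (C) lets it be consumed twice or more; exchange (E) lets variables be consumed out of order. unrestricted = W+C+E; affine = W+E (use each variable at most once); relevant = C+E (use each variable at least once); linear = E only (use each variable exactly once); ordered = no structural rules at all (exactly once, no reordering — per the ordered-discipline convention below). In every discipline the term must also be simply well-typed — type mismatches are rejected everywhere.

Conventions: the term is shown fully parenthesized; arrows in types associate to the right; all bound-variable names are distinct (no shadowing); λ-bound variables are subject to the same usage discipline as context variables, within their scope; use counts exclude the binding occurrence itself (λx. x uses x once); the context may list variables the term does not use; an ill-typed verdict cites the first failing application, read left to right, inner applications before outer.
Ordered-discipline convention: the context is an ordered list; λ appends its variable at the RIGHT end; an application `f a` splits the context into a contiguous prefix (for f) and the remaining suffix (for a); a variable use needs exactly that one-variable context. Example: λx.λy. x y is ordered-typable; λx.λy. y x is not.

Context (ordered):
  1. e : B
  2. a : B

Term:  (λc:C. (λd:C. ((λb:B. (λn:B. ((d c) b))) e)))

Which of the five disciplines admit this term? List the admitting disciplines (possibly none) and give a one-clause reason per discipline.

admitting disciplines: none
variable uses: e ×1, a ×0, c (λ-bound) ×1, d (λ-bound) ×1, b (λ-bound) ×1, n (λ-bound) ×0
use order (left to right): d, c, b, e
typing: ill-typed: non-function type C applied to an argument
ordered ✗ (a type mismatch blocks all five)
linear ✗ (the type mismatch rejects it)
affine ✗ (not simply typable)
relevant ✗ (fails simple typing)
unrestricted ✗ (a type mismatch blocks all five)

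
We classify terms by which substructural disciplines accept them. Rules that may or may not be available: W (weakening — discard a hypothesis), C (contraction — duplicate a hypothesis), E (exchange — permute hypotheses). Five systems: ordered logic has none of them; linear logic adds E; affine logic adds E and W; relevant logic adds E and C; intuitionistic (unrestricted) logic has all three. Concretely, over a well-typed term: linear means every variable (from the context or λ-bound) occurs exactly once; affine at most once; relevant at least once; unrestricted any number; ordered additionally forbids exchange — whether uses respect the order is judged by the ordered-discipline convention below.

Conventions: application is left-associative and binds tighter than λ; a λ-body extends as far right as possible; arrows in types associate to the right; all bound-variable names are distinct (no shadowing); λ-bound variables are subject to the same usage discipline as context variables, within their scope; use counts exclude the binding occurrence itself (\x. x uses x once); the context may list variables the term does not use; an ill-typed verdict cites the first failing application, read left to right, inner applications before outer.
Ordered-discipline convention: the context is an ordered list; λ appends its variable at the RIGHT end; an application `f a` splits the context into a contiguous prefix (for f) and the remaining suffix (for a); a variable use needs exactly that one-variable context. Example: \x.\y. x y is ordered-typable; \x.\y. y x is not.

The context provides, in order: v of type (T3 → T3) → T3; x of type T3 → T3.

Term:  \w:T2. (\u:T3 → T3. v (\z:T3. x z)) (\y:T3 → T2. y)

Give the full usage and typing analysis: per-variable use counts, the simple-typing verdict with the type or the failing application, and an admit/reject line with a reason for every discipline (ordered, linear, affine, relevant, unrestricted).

usage: v ×1; x ×1; w (λ-bound) ×0; u (λ-bound) ×0; z (λ-bound) ×1; y (λ-bound) ×1
uses in reading order: v, x, z, y
typing: ill-typed: an application expects T3 → T3 but receives (T3 → T2) → T3 → T2
ordered: ✗ — the type mismatch rejects it
linear: ✗ — not simply typable
affine: ✗ — fails simple typing
relevant: ✗ — a type mismatch blocks all five
unrestricted: ✗ — the type mismatch rejects it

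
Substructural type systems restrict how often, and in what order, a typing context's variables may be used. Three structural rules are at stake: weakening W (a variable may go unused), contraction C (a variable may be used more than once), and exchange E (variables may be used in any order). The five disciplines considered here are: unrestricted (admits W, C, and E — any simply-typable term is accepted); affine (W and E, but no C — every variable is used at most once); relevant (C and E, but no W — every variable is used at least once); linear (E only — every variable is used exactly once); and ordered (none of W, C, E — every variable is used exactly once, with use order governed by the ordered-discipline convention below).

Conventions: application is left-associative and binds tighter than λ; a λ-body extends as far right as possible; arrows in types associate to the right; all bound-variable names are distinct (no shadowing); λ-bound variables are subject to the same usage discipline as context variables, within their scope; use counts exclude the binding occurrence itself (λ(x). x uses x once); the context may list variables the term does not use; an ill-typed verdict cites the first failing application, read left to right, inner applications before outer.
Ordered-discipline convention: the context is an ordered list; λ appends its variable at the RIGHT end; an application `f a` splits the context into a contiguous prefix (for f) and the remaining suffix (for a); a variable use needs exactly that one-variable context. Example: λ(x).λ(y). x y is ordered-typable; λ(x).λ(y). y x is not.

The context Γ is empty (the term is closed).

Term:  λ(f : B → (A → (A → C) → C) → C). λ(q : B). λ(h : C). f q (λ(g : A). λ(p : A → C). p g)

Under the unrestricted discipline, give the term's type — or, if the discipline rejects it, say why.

term : (B → (A → (A → C) → C) → C) → B → C → C
usage: f [bound]: 1×; q [bound]: 1×; h [bound]: 0×; g [bound]: 1×; p [bound]: 1×
uses in reading order: f, q, p, g
typing: the term checks, with type (B → (A → (A → C) → C) → C) → B → C → C
per-discipline verdicts: ordered ✗, linear ✗, affine ✓, relevant ✗, unrestricted ✓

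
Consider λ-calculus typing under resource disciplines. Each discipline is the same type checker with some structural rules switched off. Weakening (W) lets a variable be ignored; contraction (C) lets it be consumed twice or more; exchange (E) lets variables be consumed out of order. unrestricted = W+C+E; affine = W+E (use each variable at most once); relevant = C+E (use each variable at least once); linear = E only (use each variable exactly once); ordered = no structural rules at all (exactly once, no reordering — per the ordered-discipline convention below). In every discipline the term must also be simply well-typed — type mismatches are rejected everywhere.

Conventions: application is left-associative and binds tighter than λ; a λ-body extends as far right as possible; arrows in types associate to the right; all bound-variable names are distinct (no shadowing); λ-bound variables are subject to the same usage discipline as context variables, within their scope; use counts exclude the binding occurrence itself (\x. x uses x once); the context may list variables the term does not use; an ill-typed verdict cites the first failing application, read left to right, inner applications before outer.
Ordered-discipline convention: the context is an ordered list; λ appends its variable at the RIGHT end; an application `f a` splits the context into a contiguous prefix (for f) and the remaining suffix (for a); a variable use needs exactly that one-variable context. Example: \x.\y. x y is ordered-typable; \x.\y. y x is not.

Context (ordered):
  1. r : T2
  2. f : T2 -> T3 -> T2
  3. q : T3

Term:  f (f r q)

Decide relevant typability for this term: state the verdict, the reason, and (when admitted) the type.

yes — every one of r, f, q appears; term : T3 -> T2
variable uses: r: 1×; f: 2×; q: 1×
uses in reading order: f, f, r, q
typing: well-typed at T3 -> T2
all disciplines: ordered ✗ · linear ✗ · affine ✗ · relevant ✓ · unrestricted ✓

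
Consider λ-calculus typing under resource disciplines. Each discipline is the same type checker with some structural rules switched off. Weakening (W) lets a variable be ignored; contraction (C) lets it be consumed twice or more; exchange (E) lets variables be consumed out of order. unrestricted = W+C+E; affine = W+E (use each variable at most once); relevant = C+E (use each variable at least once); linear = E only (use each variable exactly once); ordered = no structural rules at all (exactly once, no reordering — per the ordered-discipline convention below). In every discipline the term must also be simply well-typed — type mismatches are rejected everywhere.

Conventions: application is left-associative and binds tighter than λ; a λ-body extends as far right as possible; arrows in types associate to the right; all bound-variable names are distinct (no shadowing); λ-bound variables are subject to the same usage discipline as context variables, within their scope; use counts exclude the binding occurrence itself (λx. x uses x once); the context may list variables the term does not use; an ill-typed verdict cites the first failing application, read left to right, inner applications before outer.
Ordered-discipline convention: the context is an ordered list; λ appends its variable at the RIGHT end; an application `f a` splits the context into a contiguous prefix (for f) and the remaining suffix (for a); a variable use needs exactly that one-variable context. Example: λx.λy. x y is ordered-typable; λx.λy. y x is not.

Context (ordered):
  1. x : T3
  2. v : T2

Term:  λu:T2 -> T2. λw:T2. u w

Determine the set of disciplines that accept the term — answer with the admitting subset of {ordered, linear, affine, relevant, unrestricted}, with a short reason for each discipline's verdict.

admitted in: affine, unrestricted
use counts: x: 0×, v: 0×, u (bound): 1×, w (bound): 1×
use order (left to right): u, w
typing: well-typed at (T2 -> T2) -> T2 -> T2
ordered: ✗, x, v left unused
linear: ✗, x, v left unused
affine: ✓, x, v, u, w: no repeats, contraction unneeded
relevant: ✗, x, v left unused
unrestricted: ✓, typability at (T2 -> T2) -> T2 -> T2 is all that's needed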